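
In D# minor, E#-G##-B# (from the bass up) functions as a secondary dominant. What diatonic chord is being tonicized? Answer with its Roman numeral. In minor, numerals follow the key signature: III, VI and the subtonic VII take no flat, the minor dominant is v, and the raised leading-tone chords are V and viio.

The chord is a major triad on E#.
A dominant resolves down a perfect fifth: E# → A#. In D# minor, A# is scale degree 5, i.e. V.

V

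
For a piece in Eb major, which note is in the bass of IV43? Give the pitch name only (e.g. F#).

Eb

IV in Eb major has root Ab; the chord is Ab-C-Eb-G.
The figure 43 means second inversion — the fifth is in the bass.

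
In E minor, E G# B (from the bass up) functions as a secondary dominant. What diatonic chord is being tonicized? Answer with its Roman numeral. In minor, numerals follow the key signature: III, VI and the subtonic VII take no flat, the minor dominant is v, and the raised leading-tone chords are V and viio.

iv

The chord is a major triad on E.
A dominant resolves down a perfect fifth: E → A. In E minor, A is scale degree 4, i.e. iv.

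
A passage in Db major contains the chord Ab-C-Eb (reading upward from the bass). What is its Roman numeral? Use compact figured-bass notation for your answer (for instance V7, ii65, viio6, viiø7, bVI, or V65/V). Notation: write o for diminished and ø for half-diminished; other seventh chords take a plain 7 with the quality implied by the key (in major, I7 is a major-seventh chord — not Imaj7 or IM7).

The pitches Ab-C-Eb form a major triad rooted on Ab.
In Db major, Ab is the dominant; the diatonic major triad there is V.

V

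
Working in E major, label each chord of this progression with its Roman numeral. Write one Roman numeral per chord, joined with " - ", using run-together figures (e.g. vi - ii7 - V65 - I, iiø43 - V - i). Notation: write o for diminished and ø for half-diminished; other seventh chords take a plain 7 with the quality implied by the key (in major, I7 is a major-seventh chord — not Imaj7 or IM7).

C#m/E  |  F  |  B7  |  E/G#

vi6 - bII - V7 - I6

C#m/E: root C# is the submediant; minor triad there is vi6.
F: major triad on F — chromatic; F is the lowered second degree, so this is the Neapolitan chord, bII.
B7: root B is the dominant; dominant seventh chord there is V7.
E/G# has root E, degree 1 in E major, so I6.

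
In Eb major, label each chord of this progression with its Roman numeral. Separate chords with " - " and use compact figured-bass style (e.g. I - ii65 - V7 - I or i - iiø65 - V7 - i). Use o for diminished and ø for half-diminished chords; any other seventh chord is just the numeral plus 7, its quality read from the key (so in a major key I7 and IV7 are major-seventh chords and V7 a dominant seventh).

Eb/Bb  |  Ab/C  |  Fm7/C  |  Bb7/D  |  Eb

Eb/Bb: major triad on Eb = scale degree 1 → I64.
Ab/C: major triad on Ab = scale degree 4 → IV6.
Fm7/C has root F, degree 2 in Eb major, so ii43.
Bb7/D has root Bb, degree 5 in Eb major, so V65.
Eb: major triad on Eb = scale degree 1 → I.

I64 - IV6 - ii43 - V65 - I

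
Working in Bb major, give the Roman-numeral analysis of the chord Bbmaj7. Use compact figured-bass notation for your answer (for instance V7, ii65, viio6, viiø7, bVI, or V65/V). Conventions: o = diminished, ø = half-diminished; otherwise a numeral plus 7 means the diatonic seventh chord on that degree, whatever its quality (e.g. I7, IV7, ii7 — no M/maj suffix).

Stacked in thirds the chord is Bb-D-F-A: a major seventh chord on Bb.
In Bb major, Bb is the tonic; the diatonic major seventh chord there is I7.

I7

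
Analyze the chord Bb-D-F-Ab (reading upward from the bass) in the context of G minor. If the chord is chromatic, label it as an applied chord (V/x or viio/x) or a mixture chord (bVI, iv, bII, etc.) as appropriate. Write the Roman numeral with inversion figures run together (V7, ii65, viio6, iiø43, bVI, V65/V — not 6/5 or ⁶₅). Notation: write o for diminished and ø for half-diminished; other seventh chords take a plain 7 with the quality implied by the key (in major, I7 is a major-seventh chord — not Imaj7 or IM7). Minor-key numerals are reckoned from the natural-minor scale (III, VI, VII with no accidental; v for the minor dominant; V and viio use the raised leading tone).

V7/VI

Stacked in thirds the chord is Bb-D-F-Ab: a dominant seventh chord on Bb.
Bb is not a diatonic chord root with this quality in G minor, but it lies a perfect fifth above Eb (VI), so the chord functions as an applied dominant of VI.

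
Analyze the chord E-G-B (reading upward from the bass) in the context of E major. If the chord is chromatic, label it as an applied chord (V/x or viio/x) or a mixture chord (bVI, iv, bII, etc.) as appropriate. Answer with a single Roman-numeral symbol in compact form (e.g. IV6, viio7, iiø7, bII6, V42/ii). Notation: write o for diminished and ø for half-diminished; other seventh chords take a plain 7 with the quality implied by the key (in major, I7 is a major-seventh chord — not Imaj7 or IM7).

i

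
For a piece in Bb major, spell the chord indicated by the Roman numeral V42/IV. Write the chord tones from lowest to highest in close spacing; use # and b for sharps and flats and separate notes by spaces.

Ab Bb D F

V42/IV is a secondary dominant — the dominant seventh of IV. IV in Bb major is Eb, so the applied chord's root is Bb, a perfect fifth above.
Building a dominant seventh chord on Bb gives Bb-D-F-Ab.
The figured bass 42 indicates third inversion, placing the seventh (Ab) in the bass: Ab-Bb-D-F.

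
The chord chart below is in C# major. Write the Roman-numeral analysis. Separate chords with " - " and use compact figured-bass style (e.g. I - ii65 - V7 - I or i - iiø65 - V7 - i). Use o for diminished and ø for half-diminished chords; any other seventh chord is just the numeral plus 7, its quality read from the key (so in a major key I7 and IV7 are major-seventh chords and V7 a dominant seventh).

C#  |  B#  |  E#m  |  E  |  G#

I - V/iii - iii - bIII - V

C# has root C#, degree 1 in C# major, so I.
B#: a major triad on B#, the applied dominant of iii → V/iii.
E#m: minor triad on E# = scale degree 3 → iii.
E: major triad on E — chromatic; bIII (borrowed from the parallel minor).
G# has root G#, degree 5 in C# major, so V.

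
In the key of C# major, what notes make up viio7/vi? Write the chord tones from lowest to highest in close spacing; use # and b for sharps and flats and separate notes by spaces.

G## B# D# F#

The slash marks an applied leading-tone chord: viio of vi. In C# major, vi is A#, so the leading tone to it is G##, a half step below.
Building a fully diminished seventh chord on G## gives G##-B#-D#-F#.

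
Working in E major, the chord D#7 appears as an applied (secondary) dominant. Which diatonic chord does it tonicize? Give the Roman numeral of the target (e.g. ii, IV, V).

iii

The chord is a dominant seventh chord on D#.
A dominant resolves down a perfect fifth: D# → G#. In E major, G# is scale degree 3, i.e. iii.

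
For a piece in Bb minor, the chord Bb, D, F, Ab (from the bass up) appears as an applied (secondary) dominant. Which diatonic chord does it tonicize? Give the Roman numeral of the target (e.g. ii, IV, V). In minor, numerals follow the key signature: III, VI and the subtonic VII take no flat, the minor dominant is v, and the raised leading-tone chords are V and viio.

iv

The chord is a dominant seventh chord on Bb.
A dominant resolves down a perfect fifth: Bb → Eb. In Bb minor, Eb is scale degree 4, i.e. iv.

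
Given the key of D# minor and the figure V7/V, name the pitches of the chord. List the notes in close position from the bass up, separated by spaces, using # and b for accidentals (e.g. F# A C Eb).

The slash means an applied dominant: we want the dominant of V. In D# minor, V is A# major, and its dominant is built on E#.
Building a dominant seventh chord on E# gives E#-G##-B#-D#.

E# G## B# D#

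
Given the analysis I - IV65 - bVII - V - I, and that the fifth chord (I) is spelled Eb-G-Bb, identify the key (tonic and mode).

I is given as Eb-G-Bb — a major triad with root Eb.
If Eb is scale degree 1 and the mode makes that degree carry a major triad, the tonic is Eb and the mode is major.

Eb major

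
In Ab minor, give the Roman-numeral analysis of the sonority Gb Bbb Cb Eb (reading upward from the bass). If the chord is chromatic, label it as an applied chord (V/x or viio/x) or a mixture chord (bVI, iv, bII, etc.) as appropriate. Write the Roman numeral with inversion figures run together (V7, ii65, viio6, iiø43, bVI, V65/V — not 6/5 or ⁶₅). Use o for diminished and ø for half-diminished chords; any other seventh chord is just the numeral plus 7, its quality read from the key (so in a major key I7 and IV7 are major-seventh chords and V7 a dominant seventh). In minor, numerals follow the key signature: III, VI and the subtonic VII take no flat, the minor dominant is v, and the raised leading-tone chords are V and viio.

V43/VI

The pitches Cb-Eb-Gb-Bbb form a dominant seventh chord rooted on Cb.
Cb is not a diatonic chord root with this quality in Ab minor, but it lies a perfect fifth above Fb (VI), so the chord functions as an applied dominant of VI.
With Gb in the bass the chord is in second inversion, so the figured bass is 43.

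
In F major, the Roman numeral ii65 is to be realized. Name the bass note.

ii in F major has root G; the chord is G-Bb-D-F.
The figure 65 means first inversion — the third is in the bass.

Bb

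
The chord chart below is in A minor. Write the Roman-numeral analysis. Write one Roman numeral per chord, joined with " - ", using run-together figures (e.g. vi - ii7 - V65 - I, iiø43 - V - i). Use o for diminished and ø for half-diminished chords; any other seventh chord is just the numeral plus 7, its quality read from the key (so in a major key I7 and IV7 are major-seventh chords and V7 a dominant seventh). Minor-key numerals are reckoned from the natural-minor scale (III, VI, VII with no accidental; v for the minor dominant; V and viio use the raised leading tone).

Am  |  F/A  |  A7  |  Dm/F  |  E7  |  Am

i - VI6 - V7/iv - iv6 - V7 - i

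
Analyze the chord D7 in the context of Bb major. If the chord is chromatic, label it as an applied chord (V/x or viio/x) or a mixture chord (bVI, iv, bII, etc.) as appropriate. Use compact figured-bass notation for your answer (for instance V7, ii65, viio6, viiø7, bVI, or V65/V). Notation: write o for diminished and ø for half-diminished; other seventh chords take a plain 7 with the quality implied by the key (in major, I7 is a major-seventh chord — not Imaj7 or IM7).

V7/vi

The pitches D-F#-A-C form a dominant seventh chord rooted on D.
D is not a diatonic chord root with this quality in Bb major, but it lies a perfect fifth above G (vi), so the chord functions as an applied dominant of vi.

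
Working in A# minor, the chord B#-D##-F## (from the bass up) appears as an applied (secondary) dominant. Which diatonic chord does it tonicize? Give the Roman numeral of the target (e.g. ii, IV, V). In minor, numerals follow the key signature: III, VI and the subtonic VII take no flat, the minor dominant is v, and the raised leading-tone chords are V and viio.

V

The chord is a major triad on B#.
A dominant resolves down a perfect fifth: B# → E#. In A# minor, E# is scale degree 5, i.e. V.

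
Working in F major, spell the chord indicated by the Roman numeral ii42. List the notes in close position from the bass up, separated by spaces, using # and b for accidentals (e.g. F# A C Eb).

F G Bb D

The numeral's case and figure indicate a minor seventh chord. In F major its root, scale degree 2, is G.
That chord is spelled G-Bb-D-F.
The figured bass 42 indicates third inversion, placing the seventh (F) in the bass: F-G-Bb-D.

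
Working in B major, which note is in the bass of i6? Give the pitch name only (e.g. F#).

i in B major has root B; the chord is B-D-F#.
The figure 6 means first inversion — the third is in the bass.

D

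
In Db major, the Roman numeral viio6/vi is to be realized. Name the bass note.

C

The applied chord viio6/vi is rooted on A: A-C-Eb.
The figure 6 means first inversion — the third is in the bass.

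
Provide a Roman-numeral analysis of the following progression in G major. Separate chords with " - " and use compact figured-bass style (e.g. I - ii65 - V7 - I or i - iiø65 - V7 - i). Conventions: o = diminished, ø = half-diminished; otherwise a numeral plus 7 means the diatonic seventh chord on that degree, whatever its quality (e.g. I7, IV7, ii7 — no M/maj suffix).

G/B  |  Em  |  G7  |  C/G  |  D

I6 - vi - V7/IV - IV64 - V

G/B has root G, degree 1 in G major, so I6.
Em: minor triad on E = scale degree 6 → vi.
G7: chromatic; G is V of IV, so V7/IV.
C/G: root C is the subdominant; major triad there is IV64.
D has root D, degree 5 in G major, so V.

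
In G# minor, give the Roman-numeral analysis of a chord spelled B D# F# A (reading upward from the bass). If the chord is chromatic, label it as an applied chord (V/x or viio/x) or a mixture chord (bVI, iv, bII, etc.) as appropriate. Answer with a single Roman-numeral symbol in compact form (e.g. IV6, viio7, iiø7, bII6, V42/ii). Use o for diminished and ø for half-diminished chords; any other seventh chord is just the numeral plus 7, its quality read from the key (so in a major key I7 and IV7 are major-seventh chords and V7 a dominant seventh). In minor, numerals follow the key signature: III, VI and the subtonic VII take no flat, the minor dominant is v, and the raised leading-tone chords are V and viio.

V7/VI

Stacked in thirds the chord is B-D#-F#-A: a dominant seventh chord on B.
B is not a diatonic chord root with this quality in G# minor, but it lies a perfect fifth above E (VI), so the chord functions as an applied dominant of VI.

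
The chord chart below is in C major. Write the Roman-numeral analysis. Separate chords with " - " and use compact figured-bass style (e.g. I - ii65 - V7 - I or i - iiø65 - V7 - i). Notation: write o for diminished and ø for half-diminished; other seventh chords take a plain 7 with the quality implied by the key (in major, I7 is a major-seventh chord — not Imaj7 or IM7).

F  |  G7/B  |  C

IV - V65 - I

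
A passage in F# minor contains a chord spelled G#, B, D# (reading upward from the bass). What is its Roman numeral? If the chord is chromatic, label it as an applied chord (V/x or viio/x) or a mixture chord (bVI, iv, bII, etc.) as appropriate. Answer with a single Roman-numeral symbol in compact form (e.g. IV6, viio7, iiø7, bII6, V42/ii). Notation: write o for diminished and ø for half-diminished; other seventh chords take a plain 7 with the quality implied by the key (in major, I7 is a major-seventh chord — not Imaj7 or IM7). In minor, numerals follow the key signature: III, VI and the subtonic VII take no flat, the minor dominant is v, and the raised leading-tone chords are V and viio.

The pitches G#-B-D# form a minor triad rooted on G#.
G# is the second degree of F# minor. This is the minor supertonic, borrowed from the parallel major (the Dorian ii).

ii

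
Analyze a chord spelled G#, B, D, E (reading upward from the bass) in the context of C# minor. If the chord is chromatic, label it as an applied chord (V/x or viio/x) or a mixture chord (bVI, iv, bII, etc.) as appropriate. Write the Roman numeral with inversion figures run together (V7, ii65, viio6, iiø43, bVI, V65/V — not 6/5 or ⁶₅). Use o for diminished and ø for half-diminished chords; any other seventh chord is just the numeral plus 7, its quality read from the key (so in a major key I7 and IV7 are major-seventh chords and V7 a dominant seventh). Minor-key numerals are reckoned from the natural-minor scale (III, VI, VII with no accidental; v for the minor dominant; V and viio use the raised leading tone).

Stacked in thirds the chord is E-G#-B-D: a dominant seventh chord on E.
E is not a diatonic chord root with this quality in C# minor, but it lies a perfect fifth above A (VI), so the chord functions as an applied dominant of VI.
With G# in the bass the chord is in first inversion, so the figured bass is 65.

V65/VI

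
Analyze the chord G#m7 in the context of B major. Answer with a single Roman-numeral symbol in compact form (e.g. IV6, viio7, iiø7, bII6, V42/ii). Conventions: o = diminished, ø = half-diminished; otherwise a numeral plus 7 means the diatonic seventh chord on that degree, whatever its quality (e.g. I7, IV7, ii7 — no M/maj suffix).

vi7

The pitches G#-B-D#-F# form a minor seventh chord rooted on G#.
G# is scale degree 6 in B major, and a minor seventh chord on that degree is written vi7.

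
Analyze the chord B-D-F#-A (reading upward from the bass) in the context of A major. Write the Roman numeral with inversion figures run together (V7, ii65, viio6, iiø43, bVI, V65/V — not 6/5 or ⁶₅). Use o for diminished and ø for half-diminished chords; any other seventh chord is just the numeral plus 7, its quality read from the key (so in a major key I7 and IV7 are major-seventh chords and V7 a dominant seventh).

ii7

The pitches B-D-F#-A form a minor seventh chord rooted on B.
In A major, B is the supertonic; the diatonic minor seventh chord there is ii7.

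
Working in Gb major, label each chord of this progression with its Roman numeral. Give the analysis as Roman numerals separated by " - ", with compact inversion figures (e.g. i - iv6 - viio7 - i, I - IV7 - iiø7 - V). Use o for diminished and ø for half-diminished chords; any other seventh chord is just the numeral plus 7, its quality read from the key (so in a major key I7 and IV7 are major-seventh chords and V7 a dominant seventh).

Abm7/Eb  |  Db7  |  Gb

ii43 - V7 - I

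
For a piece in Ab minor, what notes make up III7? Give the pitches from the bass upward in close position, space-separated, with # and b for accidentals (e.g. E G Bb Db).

Cb Eb Gb Bb

The numeral's case and figure indicate a major seventh chord. In Ab minor its root, scale degree 3, is Cb.
That chord is spelled Cb-Eb-Gb-Bb.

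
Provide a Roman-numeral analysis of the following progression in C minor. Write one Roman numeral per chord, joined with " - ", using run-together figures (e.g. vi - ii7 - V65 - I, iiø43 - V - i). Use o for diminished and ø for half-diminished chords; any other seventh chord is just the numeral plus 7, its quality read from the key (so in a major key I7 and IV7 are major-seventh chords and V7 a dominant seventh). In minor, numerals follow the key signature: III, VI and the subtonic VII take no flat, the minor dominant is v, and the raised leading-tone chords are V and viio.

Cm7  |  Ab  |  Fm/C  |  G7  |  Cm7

i7 - VI - iv64 - V7 - i7

Cm7 has root C, degree 1 in C minor, so i7.
Ab: major triad on Ab = scale degree 6 → VI.
Fm/C: minor triad on F = scale degree 4 → iv64.
G7: dominant seventh chord on G = scale degree 5 → V7.
Cm7: minor seventh chord on C = scale degree 1 → i7.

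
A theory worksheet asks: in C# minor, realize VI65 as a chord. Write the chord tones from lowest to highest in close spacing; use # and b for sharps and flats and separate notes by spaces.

C# E G# A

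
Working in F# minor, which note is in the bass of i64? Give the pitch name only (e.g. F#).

C#

i in F# minor has root F#; the chord is F#-A-C#.
The figure 64 means second inversion — the fifth is in the bass.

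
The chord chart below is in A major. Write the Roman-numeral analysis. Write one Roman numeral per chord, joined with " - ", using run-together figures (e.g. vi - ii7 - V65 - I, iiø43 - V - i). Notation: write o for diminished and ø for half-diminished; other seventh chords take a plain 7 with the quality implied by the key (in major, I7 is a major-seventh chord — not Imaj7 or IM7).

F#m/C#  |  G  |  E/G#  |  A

vi64 - bVII - V6 - I

F#m/C#: root F# is the submediant; minor triad there is vi64.
G: major triad on G — chromatic; bVII (borrowed from the parallel minor).
E/G#: major triad on E = scale degree 5 → V6.
A: major triad on A = scale degree 1 → I.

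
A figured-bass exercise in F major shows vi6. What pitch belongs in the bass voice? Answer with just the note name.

vi in F major has root D; the chord is D-F-A.
The figure 6 means first inversion — the third is in the bass.

F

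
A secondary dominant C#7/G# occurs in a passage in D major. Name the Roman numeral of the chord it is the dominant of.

The chord is a dominant seventh chord on C#.
A dominant resolves down a perfect fifth: C# → F#. In D major, F# is scale degree 3, i.e. iii.

iii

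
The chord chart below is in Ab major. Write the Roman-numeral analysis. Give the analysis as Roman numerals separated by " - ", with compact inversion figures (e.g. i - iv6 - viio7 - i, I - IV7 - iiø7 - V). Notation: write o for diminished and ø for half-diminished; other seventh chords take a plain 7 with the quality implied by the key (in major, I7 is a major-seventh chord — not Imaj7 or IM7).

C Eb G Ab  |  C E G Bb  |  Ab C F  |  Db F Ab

I65 - V7/vi - vi6 - IV

C-Eb-G-Ab: root Ab is the tonic; major seventh chord there is I65.
C-E-G-Bb: chromatic; C is V of vi, so V7/vi.
Ab-C-F: root F is the submediant; minor triad there is vi6.
Db-F-Ab has root Db, degree 4 in Ab major, so IV.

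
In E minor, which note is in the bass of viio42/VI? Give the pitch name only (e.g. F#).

Ab

The applied chord viio42/VI is rooted on B: B-D-F-Ab.
The figure 42 means third inversion — the seventh is in the bass.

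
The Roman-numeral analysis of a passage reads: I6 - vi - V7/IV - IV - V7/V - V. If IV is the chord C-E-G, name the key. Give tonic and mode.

G major

The chord C is a major triad rooted on C; its label is IV.
If C is scale degree 4 and the mode makes that degree carry a major triad, the tonic is G and the mode is major.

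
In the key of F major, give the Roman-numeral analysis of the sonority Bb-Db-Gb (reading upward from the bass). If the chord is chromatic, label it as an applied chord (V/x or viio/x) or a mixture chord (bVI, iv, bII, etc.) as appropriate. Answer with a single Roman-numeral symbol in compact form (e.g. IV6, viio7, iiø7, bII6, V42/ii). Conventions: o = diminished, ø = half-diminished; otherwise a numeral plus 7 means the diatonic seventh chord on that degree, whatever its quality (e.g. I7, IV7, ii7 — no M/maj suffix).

bII6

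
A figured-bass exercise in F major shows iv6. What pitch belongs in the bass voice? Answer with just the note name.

iv in F major has root Bb; the chord is Bb-Db-F.
The figure 6 means first inversion — the third is in the bass.

Db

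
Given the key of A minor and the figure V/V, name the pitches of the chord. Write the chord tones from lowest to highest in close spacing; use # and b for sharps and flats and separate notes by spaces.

B D# F#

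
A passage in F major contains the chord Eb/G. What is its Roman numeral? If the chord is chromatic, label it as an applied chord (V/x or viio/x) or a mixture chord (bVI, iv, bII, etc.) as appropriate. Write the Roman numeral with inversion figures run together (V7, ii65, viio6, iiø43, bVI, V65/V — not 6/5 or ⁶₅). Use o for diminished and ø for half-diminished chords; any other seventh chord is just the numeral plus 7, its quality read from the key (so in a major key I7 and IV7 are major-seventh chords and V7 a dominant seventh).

bVII6

Stacked in thirds the chord is Eb-G-Bb: a major triad on Eb.
Eb is the lowered seventh degree of F major (diatonic 7 would be E). This is a major triad on the lowered seventh degree (the subtonic), borrowed from the parallel minor.
With G in the bass the chord is in first inversion, so the figured bass is 6.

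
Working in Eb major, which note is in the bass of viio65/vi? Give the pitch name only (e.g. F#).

The applied chord viio65/vi is rooted on B: B-D-F-Ab.
The figure 65 means first inversion — the third is in the bass.

D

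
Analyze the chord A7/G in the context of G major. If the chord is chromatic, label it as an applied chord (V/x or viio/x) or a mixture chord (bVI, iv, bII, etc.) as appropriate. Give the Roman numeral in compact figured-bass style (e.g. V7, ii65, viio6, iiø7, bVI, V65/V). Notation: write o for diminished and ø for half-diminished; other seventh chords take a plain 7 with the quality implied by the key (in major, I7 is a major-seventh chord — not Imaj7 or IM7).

V42/V

Stacked in thirds the chord is A-C#-E-G: a dominant seventh chord on A.
A is not a diatonic chord root with this quality in G major, but it lies a perfect fifth above D (V), so the chord functions as an applied dominant of V.
With G in the bass the chord is in third inversion, so the figured bass is 42.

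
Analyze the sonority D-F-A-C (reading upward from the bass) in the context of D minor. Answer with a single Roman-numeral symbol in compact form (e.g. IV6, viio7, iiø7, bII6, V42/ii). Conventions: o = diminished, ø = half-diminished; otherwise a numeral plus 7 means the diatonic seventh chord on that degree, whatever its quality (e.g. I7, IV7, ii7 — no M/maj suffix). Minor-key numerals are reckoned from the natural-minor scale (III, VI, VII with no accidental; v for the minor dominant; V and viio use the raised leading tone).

The pitches D-F-A-C form a minor seventh chord rooted on D.
D is scale degree 1 in D minor, and a minor seventh chord on that degree is written i7.

i7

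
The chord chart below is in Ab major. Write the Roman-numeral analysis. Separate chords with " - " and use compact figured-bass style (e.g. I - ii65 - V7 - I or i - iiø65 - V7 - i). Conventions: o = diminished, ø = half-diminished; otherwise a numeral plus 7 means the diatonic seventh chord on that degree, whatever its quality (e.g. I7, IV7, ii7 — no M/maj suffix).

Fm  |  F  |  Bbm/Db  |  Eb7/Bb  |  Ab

Fm: minor triad on F = scale degree 6 → vi.
F is the secondary dominant of ii (major triad on F): V/ii.
Bbm/Db: root Bb is the supertonic; minor triad there is ii6.
Eb7/Bb: dominant seventh chord on Eb = scale degree 5 → V43.
Ab has root Ab, degree 1 in Ab major, so I.

vi - V/ii - ii6 - V43 - I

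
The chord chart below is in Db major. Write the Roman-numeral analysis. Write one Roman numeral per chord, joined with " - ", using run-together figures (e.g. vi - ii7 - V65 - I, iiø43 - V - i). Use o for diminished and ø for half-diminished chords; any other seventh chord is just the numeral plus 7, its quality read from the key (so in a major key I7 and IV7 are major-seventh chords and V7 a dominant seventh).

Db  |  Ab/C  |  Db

Db: root Db is the tonic; major triad there is I.
Ab/C: major triad on Ab = scale degree 5 → V6.
Db has root Db, degree 1 in Db major, so I.

I - V6 - I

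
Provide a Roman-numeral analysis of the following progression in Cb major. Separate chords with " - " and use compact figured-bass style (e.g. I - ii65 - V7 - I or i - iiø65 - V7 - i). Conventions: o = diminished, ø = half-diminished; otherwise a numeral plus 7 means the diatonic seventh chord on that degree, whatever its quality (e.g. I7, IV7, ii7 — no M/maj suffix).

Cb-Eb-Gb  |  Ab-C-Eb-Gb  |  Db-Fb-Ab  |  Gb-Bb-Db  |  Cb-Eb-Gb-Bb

Cb-Eb-Gb has root Cb, degree 1 in Cb major, so I.
Ab-C-Eb-Gb is the secondary dominant of ii (dominant seventh chord on Ab): V7/ii.
Db-Fb-Ab: minor triad on Db = scale degree 2 → ii.
Gb-Bb-Db: major triad on Gb = scale degree 5 → V.
Cb-Eb-Gb-Bb: root Cb is the tonic; major seventh chord there is I7.

I - V7/ii - ii - V - I7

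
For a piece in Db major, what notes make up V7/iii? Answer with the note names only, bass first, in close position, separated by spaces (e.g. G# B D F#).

C E G Bb

V7/iii is a secondary dominant — the dominant seventh of iii. iii in Db major is F, so the applied chord's root is C, a perfect fifth above.
Building a dominant seventh chord on C gives C-E-G-Bb.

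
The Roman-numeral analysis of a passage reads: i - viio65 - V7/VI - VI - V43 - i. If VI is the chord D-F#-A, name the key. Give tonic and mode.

VI is given as D-F#-A — a major triad with root D.
If D is scale degree 6 and the mode makes that degree carry a major triad, the tonic is F# and the mode is minor.

F# minor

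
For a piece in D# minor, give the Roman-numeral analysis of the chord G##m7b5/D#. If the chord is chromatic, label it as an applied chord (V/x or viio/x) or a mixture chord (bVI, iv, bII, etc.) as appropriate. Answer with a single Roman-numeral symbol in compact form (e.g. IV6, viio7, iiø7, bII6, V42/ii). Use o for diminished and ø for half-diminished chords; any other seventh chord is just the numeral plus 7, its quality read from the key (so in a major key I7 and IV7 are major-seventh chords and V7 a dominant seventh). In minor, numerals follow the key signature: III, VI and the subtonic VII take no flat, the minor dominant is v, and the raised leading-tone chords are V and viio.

viiø43/V

The pitches G##-B#-D#-F## form a half-diminished seventh chord rooted on G##.
G## sits a half step below A# (V in D# minor); a diminished chord there is the applied leading-tone chord of V.
With D# in the bass the chord is in second inversion, so the figured bass is 43.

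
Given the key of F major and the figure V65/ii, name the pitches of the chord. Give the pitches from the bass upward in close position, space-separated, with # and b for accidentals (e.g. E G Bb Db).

F# A C D

V65/ii is a secondary dominant — the dominant seventh of ii. ii in F major is G, so the applied chord's root is D, a perfect fifth above.
Building a dominant seventh chord on D gives D-F#-A-C.
With the 65 figure the chord is in first inversion; from the bass F# upward in close position it reads F#-A-C-D.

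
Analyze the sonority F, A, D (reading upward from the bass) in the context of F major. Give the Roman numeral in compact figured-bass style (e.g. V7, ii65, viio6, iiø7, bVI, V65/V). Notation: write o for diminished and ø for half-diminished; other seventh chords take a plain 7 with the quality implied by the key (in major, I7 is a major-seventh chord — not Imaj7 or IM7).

Stacked in thirds the chord is D-F-A: a minor triad on D.
D is scale degree 6 in F major, and a minor triad on that degree is written vi.
With F in the bass the chord is in first inversion, so the figured bass is 6.

vi6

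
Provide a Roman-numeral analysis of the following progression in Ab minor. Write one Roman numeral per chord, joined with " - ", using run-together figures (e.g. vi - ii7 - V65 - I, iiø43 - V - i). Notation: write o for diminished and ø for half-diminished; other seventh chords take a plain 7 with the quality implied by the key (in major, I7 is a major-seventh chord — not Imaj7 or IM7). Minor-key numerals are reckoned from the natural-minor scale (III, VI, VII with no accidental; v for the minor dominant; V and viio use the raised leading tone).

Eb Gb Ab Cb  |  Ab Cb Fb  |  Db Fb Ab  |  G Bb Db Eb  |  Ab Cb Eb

Eb-Gb-Ab-Cb: root Ab is the tonic; minor seventh chord there is i43.
Ab-Cb-Fb: root Fb is the submediant; major triad there is VI6.
Db-Fb-Ab: minor triad on Db = scale degree 4 → iv.
G-Bb-Db-Eb: dominant seventh chord on Eb = scale degree 5 → V65.
Ab-Cb-Eb has root Ab, degree 1 in Ab minor, so i.

i43 - VI6 - iv - V65 - i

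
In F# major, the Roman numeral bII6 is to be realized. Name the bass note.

B

bII in F# major has root G; the chord is G-B-D.
The figure 6 means first inversion — the third is in the bass.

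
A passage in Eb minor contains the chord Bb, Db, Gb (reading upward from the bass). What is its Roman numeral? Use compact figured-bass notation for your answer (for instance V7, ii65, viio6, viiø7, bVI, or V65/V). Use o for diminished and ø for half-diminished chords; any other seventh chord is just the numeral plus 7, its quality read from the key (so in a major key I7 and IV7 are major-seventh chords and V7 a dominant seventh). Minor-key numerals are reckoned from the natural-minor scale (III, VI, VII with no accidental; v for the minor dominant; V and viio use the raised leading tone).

III6

The pitches Gb-Bb-Db form a major triad rooted on Gb.
Gb is scale degree 3 in Eb minor, and a major triad on that degree is written III.
With Bb in the bass the chord is in first inversion, so the figured bass is 6.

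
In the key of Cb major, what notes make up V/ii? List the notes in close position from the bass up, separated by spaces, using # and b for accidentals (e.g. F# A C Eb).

The slash means an applied dominant: we want the dominant of ii. In Cb major, ii is Db minor, and its dominant is built on Ab.
Building a major triad on Ab gives Ab-C-Eb.

Ab C Eb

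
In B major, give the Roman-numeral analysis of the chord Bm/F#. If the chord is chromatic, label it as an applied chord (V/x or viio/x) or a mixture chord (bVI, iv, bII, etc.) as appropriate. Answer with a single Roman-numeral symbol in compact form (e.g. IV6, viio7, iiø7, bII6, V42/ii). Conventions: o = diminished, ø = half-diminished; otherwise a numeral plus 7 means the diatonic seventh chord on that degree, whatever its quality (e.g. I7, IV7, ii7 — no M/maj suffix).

Stacked in thirds the chord is B-D-F#: a minor triad on B.
B is the first degree of B major. This is the minor tonic, borrowed from the parallel minor.
With F# in the bass the chord is in second inversion, so the figured bass is 64.

i64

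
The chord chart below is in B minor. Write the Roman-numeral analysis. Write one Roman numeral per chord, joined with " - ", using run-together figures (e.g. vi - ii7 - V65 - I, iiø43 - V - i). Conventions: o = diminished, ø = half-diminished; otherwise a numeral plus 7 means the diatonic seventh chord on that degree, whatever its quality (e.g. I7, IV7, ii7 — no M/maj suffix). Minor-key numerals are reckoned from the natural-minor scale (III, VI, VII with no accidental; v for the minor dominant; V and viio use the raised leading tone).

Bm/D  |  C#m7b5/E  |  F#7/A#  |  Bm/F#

Bm/D has root B, degree 1 in B minor, so i6.
C#m7b5/E has root C#, degree 2 in B minor, so iiø65.
F#7/A#: root F# is the dominant; dominant seventh chord there is V65.
Bm/F# has root B, degree 1 in B minor, so i64.

i6 - iiø65 - V65 - i64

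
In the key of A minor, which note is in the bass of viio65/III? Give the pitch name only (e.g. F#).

D

The applied chord viio65/III is rooted on B: B-D-F-Ab.
The figure 65 means first inversion — the third is in the bass.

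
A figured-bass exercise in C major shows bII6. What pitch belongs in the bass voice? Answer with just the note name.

F

bII in C major has root Db; the chord is Db-F-Ab.
The figure 6 means first inversion — the third is in the bass.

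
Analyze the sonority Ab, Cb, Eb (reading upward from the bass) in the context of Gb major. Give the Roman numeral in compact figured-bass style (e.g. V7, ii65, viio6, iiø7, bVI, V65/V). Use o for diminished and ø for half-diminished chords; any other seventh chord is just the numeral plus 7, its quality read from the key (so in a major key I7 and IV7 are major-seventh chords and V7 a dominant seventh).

ii

The pitches Ab-Cb-Eb form a minor triad rooted on Ab.
In Gb major, Ab is the supertonic; the diatonic minor triad there is ii.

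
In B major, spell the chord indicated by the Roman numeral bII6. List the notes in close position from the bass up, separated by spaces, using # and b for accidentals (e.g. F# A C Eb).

Scale degree 2 in B major is C#; lowering it a half step gives C. bII6 is the Neapolitan sixth — a major triad on the lowered second degree, here in its customary first inversion.
So the chord is C-E-G.
With the 6 figure the chord is in first inversion; from the bass E upward in close position it reads E-G-C.

E G C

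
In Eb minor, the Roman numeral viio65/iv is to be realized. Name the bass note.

The applied chord viio65/iv is rooted on G: G-Bb-Db-Fb.
The figure 65 means first inversion — the third is in the bass.

Bb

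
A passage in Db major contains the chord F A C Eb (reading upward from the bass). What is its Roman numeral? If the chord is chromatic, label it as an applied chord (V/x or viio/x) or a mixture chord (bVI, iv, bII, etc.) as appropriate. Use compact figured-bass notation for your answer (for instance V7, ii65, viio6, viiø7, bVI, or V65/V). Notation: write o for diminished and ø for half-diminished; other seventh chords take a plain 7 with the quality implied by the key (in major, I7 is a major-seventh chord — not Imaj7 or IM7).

V7/vi

Stacked in thirds the chord is F-A-C-Eb: a dominant seventh chord on F.
F is not a diatonic chord root with this quality in Db major, but it lies a perfect fifth above Bb (vi), so the chord functions as an applied dominant of vi.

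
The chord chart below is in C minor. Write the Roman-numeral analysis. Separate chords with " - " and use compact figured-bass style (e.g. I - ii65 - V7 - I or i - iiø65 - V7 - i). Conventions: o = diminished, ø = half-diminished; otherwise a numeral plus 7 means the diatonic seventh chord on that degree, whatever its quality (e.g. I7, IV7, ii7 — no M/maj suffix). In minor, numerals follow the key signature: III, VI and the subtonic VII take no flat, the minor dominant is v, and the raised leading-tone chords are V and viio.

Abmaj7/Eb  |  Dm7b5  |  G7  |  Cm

VI43 - iiø7 - V7 - i

Abmaj7/Eb: root Ab is the submediant; major seventh chord there is VI43.
Dm7b5 has root D, degree 2 in C minor, so iiø7.
G7: dominant seventh chord on G = scale degree 5 → V7.
Cm: minor triad on C = scale degree 1 → i.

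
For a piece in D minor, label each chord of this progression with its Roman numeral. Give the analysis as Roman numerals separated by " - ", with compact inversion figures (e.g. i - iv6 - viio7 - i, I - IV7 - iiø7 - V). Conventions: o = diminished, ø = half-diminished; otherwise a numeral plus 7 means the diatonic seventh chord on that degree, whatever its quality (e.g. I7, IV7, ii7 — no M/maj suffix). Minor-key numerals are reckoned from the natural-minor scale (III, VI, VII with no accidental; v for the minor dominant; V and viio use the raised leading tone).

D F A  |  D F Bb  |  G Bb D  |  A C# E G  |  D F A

i - VI6 - iv - V7 - i

D-F-A: minor triad on D = scale degree 1 → i.
D-F-Bb: root Bb is the submediant; major triad there is VI6.
G-Bb-D has root G, degree 4 in D minor, so iv.
A-C#-E-G: dominant seventh chord on A = scale degree 5 → V7.
D-F-A: minor triad on D = scale degree 1 → i.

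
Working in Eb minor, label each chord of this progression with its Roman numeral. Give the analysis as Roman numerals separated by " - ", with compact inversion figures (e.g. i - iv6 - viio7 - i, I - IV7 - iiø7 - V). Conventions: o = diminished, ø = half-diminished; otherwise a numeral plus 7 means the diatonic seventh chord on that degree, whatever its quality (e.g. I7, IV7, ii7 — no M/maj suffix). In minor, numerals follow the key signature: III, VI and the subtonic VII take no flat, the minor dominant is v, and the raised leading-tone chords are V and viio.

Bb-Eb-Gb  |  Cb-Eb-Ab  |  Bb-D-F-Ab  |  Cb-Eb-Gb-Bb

i64 - iv6 - V7 - VI7

Bb-Eb-Gb: minor triad on Eb = scale degree 1 → i64.
Cb-Eb-Ab has root Ab, degree 4 in Eb minor, so iv6.
Bb-D-F-Ab: dominant seventh chord on Bb = scale degree 5 → V7.
Cb-Eb-Gb-Bb: root Cb is the submediant; major seventh chord there is VI7.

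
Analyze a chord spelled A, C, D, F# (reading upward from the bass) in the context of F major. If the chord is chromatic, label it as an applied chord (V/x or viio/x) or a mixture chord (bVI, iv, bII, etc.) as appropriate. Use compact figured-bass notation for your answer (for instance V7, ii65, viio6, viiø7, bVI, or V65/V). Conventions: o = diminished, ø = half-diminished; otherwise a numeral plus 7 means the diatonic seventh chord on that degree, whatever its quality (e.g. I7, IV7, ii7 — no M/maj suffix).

V43/ii

The pitches D-F#-A-C form a dominant seventh chord rooted on D.
D is not a diatonic chord root with this quality in F major, but it lies a perfect fifth above G (ii), so the chord functions as an applied dominant of ii.
With A in the bass the chord is in second inversion, so the figured bass is 43.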